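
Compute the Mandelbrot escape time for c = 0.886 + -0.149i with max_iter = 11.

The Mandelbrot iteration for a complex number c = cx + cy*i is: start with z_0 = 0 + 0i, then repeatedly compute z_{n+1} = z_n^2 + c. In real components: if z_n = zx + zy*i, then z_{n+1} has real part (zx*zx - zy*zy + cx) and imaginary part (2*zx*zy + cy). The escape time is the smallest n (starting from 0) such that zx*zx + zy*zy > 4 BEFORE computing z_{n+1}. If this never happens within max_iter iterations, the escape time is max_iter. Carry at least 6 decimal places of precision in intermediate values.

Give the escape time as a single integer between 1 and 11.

Answer: 3

Derivation:
z_0 = 0 + 0i, c = 0.8860 + -0.1490i
Iter 1: z = 0.8860 + -0.1490i, |z|^2 = 0.8072
Iter 2: z = 1.6488 + -0.4130i, |z|^2 = 2.8891
Iter 3: z = 3.4339 + -1.5110i, |z|^2 = 14.0750
Escaped at iteration 3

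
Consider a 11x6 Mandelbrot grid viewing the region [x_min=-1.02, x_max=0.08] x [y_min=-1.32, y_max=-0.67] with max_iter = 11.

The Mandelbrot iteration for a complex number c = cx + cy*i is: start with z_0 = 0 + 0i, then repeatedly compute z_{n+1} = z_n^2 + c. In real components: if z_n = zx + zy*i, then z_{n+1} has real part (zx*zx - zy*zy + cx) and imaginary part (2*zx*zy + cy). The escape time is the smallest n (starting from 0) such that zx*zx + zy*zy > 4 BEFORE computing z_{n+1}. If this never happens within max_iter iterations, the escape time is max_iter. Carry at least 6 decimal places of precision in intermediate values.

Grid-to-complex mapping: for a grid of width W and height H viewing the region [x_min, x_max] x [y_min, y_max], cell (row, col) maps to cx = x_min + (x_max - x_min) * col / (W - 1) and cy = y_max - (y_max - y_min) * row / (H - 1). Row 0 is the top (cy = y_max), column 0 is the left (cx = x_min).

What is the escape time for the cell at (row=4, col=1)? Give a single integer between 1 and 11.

z_0 = 0 + 0i, c = -0.9100 + -1.1900i
Iter 1: z = -0.9100 + -1.1900i, |z|^2 = 2.2442
Iter 2: z = -1.4980 + 0.9758i, |z|^2 = 3.1962
Iter 3: z = 0.3818 + -4.1135i, |z|^2 = 17.0666
Escaped at iteration 3

Answer: 3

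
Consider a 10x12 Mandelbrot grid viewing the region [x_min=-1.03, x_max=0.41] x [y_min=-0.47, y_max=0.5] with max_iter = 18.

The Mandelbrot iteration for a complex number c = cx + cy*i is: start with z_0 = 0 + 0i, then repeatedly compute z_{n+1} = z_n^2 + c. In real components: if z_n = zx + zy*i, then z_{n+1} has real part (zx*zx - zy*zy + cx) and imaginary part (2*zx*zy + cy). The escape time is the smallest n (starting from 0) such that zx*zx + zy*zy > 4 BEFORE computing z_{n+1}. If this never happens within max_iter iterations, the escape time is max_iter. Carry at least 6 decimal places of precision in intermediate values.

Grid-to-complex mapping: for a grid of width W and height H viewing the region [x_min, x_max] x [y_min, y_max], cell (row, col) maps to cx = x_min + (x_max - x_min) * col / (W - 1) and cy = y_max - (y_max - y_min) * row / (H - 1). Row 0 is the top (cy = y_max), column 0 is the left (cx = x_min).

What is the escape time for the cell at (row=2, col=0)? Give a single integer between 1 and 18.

Answer: 18

Derivation:
z_0 = 0 + 0i, c = -1.0300 + 0.3236i
Iter 1: z = -1.0300 + 0.3236i, |z|^2 = 1.1656
Iter 2: z = -0.0738 + -0.3431i, |z|^2 = 0.1231
Iter 3: z = -1.1422 + 0.3743i, |z|^2 = 1.4448
Iter 4: z = 0.1346 + -0.5314i, |z|^2 = 0.3005
Iter 5: z = -1.2943 + 0.1806i, |z|^2 = 1.7078
Iter 6: z = 0.6126 + -0.1438i, |z|^2 = 0.3960
Iter 7: z = -0.6754 + 0.1474i, |z|^2 = 0.4779
Iter 8: z = -0.5956 + 0.1245i, |z|^2 = 0.3703
Iter 9: z = -0.6907 + 0.1753i, |z|^2 = 0.5079
Iter 10: z = -0.5836 + 0.0814i, |z|^2 = 0.3473
Iter 11: z = -0.6960 + 0.2286i, |z|^2 = 0.5367
Iter 12: z = -0.5979 + 0.0054i, |z|^2 = 0.3575
Iter 13: z = -0.6726 + 0.3172i, |z|^2 = 0.5530
Iter 14: z = -0.6782 + -0.1030i, |z|^2 = 0.4706
Iter 15: z = -0.5806 + 0.4634i, |z|^2 = 0.5519
Iter 16: z = -0.9076 + -0.2145i, |z|^2 = 0.8697
Iter 17: z = -0.2523 + 0.7130i, |z|^2 = 0.5719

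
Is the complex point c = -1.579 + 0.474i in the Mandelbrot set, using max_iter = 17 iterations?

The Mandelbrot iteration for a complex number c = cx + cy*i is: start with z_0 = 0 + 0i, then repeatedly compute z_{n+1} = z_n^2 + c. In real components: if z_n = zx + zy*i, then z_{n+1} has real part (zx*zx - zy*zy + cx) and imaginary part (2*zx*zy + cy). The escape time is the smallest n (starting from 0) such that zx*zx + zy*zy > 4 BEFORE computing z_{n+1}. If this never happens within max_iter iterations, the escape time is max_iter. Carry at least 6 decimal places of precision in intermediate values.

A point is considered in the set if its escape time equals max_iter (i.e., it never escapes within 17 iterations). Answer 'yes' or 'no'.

Answer: no

Derivation:
z_0 = 0 + 0i, c = -1.5790 + 0.4740i
Iter 1: z = -1.5790 + 0.4740i, |z|^2 = 2.7179
Iter 2: z = 0.6896 + -1.0229i, |z|^2 = 1.5218
Iter 3: z = -2.1498 + -0.9367i, |z|^2 = 5.4991
Escaped at iteration 3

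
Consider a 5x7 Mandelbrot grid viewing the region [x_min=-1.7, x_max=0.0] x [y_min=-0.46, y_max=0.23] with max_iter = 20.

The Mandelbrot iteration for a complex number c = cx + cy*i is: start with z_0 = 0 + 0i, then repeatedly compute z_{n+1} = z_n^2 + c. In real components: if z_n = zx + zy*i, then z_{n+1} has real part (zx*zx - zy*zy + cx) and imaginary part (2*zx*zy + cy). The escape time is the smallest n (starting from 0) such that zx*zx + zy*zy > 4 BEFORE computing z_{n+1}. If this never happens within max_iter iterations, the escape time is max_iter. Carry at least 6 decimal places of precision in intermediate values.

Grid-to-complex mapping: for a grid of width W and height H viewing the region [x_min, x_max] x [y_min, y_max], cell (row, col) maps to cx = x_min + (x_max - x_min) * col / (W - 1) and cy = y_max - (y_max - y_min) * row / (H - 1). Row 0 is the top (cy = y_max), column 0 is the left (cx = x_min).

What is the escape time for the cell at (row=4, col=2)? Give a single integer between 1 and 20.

Answer: 19

Derivation:
z_0 = 0 + 0i, c = -0.8500 + -0.2300i
Iter 1: z = -0.8500 + -0.2300i, |z|^2 = 0.7754
Iter 2: z = -0.1804 + 0.1610i, |z|^2 = 0.0585
Iter 3: z = -0.8434 + -0.2881i, |z|^2 = 0.7943
Iter 4: z = -0.2217 + 0.2559i, |z|^2 = 0.1147
Iter 5: z = -0.8663 + -0.3435i, |z|^2 = 0.8685
Iter 6: z = -0.2174 + 0.3652i, |z|^2 = 0.1806
Iter 7: z = -0.9361 + -0.3888i, |z|^2 = 1.0274
Iter 8: z = -0.1249 + 0.4979i, |z|^2 = 0.2635
Iter 9: z = -1.0823 + -0.3544i, |z|^2 = 1.2969
Iter 10: z = 0.1957 + 0.5371i, |z|^2 = 0.3268
Iter 11: z = -1.1002 + -0.0198i, |z|^2 = 1.2108
Iter 12: z = 0.3600 + -0.1865i, |z|^2 = 0.1644
Iter 13: z = -0.7551 + -0.3643i, |z|^2 = 0.7029
Iter 14: z = -0.4125 + 0.3201i, |z|^2 = 0.2726
Iter 15: z = -0.7824 + -0.4941i, |z|^2 = 0.8562
Iter 16: z = -0.4820 + 0.5431i, |z|^2 = 0.5273
Iter 17: z = -0.9126 + -0.7536i, |z|^2 = 1.4008
Iter 18: z = -0.5851 + 1.1455i, |z|^2 = 1.6546
Iter 19: z = -1.8199 + -1.5704i, |z|^2 = 5.7784
Escaped at iteration 19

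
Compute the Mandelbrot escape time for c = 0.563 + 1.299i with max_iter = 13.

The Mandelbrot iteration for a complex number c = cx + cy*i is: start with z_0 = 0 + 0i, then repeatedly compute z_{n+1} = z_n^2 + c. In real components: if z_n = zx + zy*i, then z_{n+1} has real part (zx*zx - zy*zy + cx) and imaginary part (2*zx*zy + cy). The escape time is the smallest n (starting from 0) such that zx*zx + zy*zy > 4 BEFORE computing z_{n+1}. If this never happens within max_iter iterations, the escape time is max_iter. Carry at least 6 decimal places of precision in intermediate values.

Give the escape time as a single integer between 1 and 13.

z_0 = 0 + 0i, c = 0.5630 + 1.2990i
Iter 1: z = 0.5630 + 1.2990i, |z|^2 = 2.0044
Iter 2: z = -0.8074 + 2.7617i, |z|^2 = 8.2788
Escaped at iteration 2

Answer: 2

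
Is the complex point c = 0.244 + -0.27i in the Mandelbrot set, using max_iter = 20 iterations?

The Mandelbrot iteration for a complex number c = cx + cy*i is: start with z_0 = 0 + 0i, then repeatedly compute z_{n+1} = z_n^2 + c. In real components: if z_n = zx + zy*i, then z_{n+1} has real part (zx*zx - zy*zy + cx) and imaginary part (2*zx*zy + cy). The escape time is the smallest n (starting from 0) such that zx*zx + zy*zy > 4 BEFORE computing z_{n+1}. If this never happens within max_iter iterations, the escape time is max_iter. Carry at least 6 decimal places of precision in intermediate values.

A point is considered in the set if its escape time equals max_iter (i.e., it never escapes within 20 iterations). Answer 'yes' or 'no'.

z_0 = 0 + 0i, c = 0.2440 + -0.2700i
Iter 1: z = 0.2440 + -0.2700i, |z|^2 = 0.1324
Iter 2: z = 0.2306 + -0.4018i, |z|^2 = 0.2146
Iter 3: z = 0.1358 + -0.4553i, |z|^2 = 0.2258
Iter 4: z = 0.0551 + -0.3936i, |z|^2 = 0.1580
Iter 5: z = 0.0921 + -0.3134i, |z|^2 = 0.1067
Iter 6: z = 0.1543 + -0.3277i, |z|^2 = 0.1312
Iter 7: z = 0.1604 + -0.3711i, |z|^2 = 0.1634
Iter 8: z = 0.1320 + -0.3891i, |z|^2 = 0.1688
Iter 9: z = 0.1101 + -0.3727i, |z|^2 = 0.1510
Iter 10: z = 0.1172 + -0.3520i, |z|^2 = 0.1377
Iter 11: z = 0.1338 + -0.3525i, |z|^2 = 0.1422
Iter 12: z = 0.1376 + -0.3643i, |z|^2 = 0.1517
Iter 13: z = 0.1302 + -0.3703i, |z|^2 = 0.1541
Iter 14: z = 0.1238 + -0.3664i, |z|^2 = 0.1496
Iter 15: z = 0.1251 + -0.3608i, |z|^2 = 0.1458
Iter 16: z = 0.1295 + -0.3602i, |z|^2 = 0.1465
Iter 17: z = 0.1310 + -0.3633i, |z|^2 = 0.1491
Iter 18: z = 0.1292 + -0.3652i, |z|^2 = 0.1500
Iter 19: z = 0.1273 + -0.3643i, |z|^2 = 0.1490
Did not escape in 20 iterations → in set

Answer: yes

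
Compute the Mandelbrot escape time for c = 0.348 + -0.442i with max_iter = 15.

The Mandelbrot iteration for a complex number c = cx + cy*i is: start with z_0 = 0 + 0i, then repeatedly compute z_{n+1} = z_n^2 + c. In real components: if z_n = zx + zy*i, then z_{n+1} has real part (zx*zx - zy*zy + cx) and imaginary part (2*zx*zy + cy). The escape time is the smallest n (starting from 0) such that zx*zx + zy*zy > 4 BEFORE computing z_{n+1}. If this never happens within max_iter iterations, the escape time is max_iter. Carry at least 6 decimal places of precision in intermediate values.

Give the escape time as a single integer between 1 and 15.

z_0 = 0 + 0i, c = 0.3480 + -0.4420i
Iter 1: z = 0.3480 + -0.4420i, |z|^2 = 0.3165
Iter 2: z = 0.2737 + -0.7496i, |z|^2 = 0.6369
Iter 3: z = -0.1390 + -0.8524i, |z|^2 = 0.7459
Iter 4: z = -0.3593 + -0.2050i, |z|^2 = 0.1711
Iter 5: z = 0.4351 + -0.2947i, |z|^2 = 0.2761
Iter 6: z = 0.4504 + -0.6984i, |z|^2 = 0.6907
Iter 7: z = 0.0631 + -1.0712i, |z|^2 = 1.1514
Iter 8: z = -0.7954 + -0.5772i, |z|^2 = 0.9658
Iter 9: z = 0.6475 + 0.4762i, |z|^2 = 0.6461
Iter 10: z = 0.5405 + 0.1747i, |z|^2 = 0.3227
Iter 11: z = 0.6097 + -0.2531i, |z|^2 = 0.4357
Iter 12: z = 0.6556 + -0.7506i, |z|^2 = 0.9933
Iter 13: z = 0.2144 + -1.4262i, |z|^2 = 2.0801
Iter 14: z = -1.6402 + -1.0536i, |z|^2 = 3.8002

Answer: 15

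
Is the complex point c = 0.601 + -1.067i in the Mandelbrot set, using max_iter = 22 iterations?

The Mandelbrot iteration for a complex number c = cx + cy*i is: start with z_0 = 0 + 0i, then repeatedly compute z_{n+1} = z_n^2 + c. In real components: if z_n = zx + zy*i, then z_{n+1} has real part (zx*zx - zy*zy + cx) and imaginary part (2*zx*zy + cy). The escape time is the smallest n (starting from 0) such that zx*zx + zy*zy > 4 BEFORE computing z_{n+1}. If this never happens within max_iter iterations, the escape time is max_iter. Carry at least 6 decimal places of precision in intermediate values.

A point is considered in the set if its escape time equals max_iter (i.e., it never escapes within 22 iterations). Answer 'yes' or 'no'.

z_0 = 0 + 0i, c = 0.6010 + -1.0670i
Iter 1: z = 0.6010 + -1.0670i, |z|^2 = 1.4997
Iter 2: z = -0.1763 + -2.3495i, |z|^2 = 5.5514
Escaped at iteration 2

Answer: no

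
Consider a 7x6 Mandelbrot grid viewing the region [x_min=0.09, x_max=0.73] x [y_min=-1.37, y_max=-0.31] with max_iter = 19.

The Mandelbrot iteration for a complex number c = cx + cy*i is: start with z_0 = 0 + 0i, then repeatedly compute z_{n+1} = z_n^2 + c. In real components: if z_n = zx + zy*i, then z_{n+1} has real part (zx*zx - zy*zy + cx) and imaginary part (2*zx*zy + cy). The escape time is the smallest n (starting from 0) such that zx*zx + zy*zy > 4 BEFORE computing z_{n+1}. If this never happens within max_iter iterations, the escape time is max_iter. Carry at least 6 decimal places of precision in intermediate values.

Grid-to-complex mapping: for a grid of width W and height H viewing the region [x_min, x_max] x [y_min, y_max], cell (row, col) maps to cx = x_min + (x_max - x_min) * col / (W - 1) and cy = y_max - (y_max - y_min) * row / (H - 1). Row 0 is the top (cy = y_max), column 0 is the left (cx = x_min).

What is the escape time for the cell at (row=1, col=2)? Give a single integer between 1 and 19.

z_0 = 0 + 0i, c = 0.3033 + -0.5220i
Iter 1: z = 0.3033 + -0.5220i, |z|^2 = 0.3645
Iter 2: z = 0.1229 + -0.8387i, |z|^2 = 0.7185
Iter 3: z = -0.3850 + -0.7281i, |z|^2 = 0.6783
Iter 4: z = -0.0786 + 0.0386i, |z|^2 = 0.0077
Iter 5: z = 0.3080 + -0.5281i, |z|^2 = 0.3737
Iter 6: z = 0.1194 + -0.8473i, |z|^2 = 0.7322
Iter 7: z = -0.4003 + -0.7243i, |z|^2 = 0.6849
Iter 8: z = -0.0610 + 0.0579i, |z|^2 = 0.0071
Iter 9: z = 0.3037 + -0.5291i, |z|^2 = 0.3721
Iter 10: z = 0.1157 + -0.8433i, |z|^2 = 0.7246
Iter 11: z = -0.3945 + -0.7171i, |z|^2 = 0.6698
Iter 12: z = -0.0552 + 0.0438i, |z|^2 = 0.0050
Iter 13: z = 0.3045 + -0.5268i, |z|^2 = 0.3703
Iter 14: z = 0.1185 + -0.8428i, |z|^2 = 0.7244
Iter 15: z = -0.3930 + -0.7217i, |z|^2 = 0.6753
Iter 16: z = -0.0631 + 0.0452i, |z|^2 = 0.0060
Iter 17: z = 0.3053 + -0.5277i, |z|^2 = 0.3717
Iter 18: z = 0.1181 + -0.8442i, |z|^2 = 0.7266

Answer: 19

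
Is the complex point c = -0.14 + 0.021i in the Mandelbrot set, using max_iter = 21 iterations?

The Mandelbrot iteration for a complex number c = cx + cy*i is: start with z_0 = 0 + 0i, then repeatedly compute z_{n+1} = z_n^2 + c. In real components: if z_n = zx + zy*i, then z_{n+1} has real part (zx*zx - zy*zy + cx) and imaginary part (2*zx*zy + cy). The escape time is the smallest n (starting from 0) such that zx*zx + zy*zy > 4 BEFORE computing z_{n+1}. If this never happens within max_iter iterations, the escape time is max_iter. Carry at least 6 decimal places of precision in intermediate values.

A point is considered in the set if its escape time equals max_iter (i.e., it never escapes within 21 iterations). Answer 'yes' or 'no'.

z_0 = 0 + 0i, c = -0.1400 + 0.0210i
Iter 1: z = -0.1400 + 0.0210i, |z|^2 = 0.0200
Iter 2: z = -0.1208 + 0.0151i, |z|^2 = 0.0148
Iter 3: z = -0.1256 + 0.0173i, |z|^2 = 0.0161
Iter 4: z = -0.1245 + 0.0166i, |z|^2 = 0.0158
Iter 5: z = -0.1248 + 0.0169i, |z|^2 = 0.0159
Iter 6: z = -0.1247 + 0.0168i, |z|^2 = 0.0158
Iter 7: z = -0.1247 + 0.0168i, |z|^2 = 0.0158
Iter 8: z = -0.1247 + 0.0168i, |z|^2 = 0.0158
Iter 9: z = -0.1247 + 0.0168i, |z|^2 = 0.0158
Iter 10: z = -0.1247 + 0.0168i, |z|^2 = 0.0158
Iter 11: z = -0.1247 + 0.0168i, |z|^2 = 0.0158
Iter 12: z = -0.1247 + 0.0168i, |z|^2 = 0.0158
Iter 13: z = -0.1247 + 0.0168i, |z|^2 = 0.0158
Iter 14: z = -0.1247 + 0.0168i, |z|^2 = 0.0158
Iter 15: z = -0.1247 + 0.0168i, |z|^2 = 0.0158
Iter 16: z = -0.1247 + 0.0168i, |z|^2 = 0.0158
Iter 17: z = -0.1247 + 0.0168i, |z|^2 = 0.0158
Iter 18: z = -0.1247 + 0.0168i, |z|^2 = 0.0158
Iter 19: z = -0.1247 + 0.0168i, |z|^2 = 0.0158
Iter 20: z = -0.1247 + 0.0168i, |z|^2 = 0.0158
Did not escape in 21 iterations → in set

Answer: yes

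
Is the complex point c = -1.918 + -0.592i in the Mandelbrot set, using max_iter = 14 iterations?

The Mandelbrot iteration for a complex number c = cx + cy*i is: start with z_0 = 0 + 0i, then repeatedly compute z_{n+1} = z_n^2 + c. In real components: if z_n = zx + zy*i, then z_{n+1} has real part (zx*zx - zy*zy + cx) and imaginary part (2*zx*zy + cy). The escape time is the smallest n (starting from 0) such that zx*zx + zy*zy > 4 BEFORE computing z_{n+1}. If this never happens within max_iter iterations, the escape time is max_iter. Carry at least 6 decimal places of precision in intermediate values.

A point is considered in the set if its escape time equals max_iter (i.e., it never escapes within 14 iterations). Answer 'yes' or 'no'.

z_0 = 0 + 0i, c = -1.9180 + -0.5920i
Iter 1: z = -1.9180 + -0.5920i, |z|^2 = 4.0292
Escaped at iteration 1

Answer: no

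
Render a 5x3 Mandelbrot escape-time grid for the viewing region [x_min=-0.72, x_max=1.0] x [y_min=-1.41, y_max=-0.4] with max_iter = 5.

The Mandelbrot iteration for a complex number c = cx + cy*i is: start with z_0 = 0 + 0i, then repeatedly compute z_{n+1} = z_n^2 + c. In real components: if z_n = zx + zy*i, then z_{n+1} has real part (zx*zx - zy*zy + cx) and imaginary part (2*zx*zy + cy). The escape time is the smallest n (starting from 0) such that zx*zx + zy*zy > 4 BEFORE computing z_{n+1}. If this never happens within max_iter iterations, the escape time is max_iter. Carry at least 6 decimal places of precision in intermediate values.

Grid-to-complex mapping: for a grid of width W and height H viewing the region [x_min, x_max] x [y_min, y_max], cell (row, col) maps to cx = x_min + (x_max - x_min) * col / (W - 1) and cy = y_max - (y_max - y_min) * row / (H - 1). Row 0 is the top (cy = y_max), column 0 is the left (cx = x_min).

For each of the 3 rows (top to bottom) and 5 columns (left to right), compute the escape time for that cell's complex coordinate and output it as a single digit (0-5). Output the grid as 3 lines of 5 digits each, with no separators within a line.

Answer: 55542
45532
22222

Derivation:
(row=0, col=0): c = -0.7200 + -0.4000i → escape time 5
(row=0, col=1): c = -0.2900 + -0.4000i → escape time 5
(row=0, col=2): c = 0.1400 + -0.4000i → escape time 5
(row=0, col=3): c = 0.5700 + -0.4000i → escape time 4
(row=0, col=4): c = 1.0000 + -0.4000i → escape time 2
(row=1, col=0): c = -0.7200 + -0.9050i → escape time 4
(row=1, col=1): c = -0.2900 + -0.9050i → escape time 5
(row=1, col=2): c = 0.1400 + -0.9050i → escape time 5
(row=1, col=3): c = 0.5700 + -0.9050i → escape time 3
(row=1, col=4): c = 1.0000 + -0.9050i → escape time 2
(row=2, col=0): c = -0.7200 + -1.4100i → escape time 2
(row=2, col=1): c = -0.2900 + -1.4100i → escape time 2
(row=2, col=2): c = 0.1400 + -1.4100i → escape time 2
(row=2, col=3): c = 0.5700 + -1.4100i → escape time 2
(row=2, col=4): c = 1.0000 + -1.4100i → escape time 2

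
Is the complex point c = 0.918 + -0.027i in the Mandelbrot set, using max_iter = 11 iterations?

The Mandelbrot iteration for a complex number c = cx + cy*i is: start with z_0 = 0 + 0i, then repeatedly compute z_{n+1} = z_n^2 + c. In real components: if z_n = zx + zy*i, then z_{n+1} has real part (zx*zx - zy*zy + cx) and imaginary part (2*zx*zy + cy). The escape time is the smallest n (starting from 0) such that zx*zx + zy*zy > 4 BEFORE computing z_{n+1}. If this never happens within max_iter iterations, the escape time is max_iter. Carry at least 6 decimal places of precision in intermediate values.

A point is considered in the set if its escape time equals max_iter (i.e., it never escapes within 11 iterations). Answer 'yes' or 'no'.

Answer: no

Derivation:
z_0 = 0 + 0i, c = 0.9180 + -0.0270i
Iter 1: z = 0.9180 + -0.0270i, |z|^2 = 0.8435
Iter 2: z = 1.7600 + -0.0766i, |z|^2 = 3.1034
Iter 3: z = 4.0097 + -0.2965i, |z|^2 = 16.1658
Escaped at iteration 3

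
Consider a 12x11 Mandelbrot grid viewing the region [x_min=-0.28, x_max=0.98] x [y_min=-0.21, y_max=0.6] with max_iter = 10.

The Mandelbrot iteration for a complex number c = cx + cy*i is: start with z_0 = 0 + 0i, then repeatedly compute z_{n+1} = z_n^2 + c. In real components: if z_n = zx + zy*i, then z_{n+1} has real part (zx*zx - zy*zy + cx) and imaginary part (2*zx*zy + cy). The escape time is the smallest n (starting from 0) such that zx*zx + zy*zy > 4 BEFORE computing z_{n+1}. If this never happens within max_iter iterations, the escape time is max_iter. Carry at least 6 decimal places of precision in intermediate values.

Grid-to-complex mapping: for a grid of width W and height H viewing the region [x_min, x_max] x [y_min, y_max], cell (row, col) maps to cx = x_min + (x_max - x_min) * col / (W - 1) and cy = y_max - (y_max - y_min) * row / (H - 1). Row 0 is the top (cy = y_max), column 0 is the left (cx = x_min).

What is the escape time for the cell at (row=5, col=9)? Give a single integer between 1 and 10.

Answer: 3

Derivation:
z_0 = 0 + 0i, c = 0.7509 + 0.1950i
Iter 1: z = 0.7509 + 0.1950i, |z|^2 = 0.6019
Iter 2: z = 1.2767 + 0.4879i, |z|^2 = 1.8681
Iter 3: z = 2.1430 + 1.4407i, |z|^2 = 6.6681
Escaped at iteration 3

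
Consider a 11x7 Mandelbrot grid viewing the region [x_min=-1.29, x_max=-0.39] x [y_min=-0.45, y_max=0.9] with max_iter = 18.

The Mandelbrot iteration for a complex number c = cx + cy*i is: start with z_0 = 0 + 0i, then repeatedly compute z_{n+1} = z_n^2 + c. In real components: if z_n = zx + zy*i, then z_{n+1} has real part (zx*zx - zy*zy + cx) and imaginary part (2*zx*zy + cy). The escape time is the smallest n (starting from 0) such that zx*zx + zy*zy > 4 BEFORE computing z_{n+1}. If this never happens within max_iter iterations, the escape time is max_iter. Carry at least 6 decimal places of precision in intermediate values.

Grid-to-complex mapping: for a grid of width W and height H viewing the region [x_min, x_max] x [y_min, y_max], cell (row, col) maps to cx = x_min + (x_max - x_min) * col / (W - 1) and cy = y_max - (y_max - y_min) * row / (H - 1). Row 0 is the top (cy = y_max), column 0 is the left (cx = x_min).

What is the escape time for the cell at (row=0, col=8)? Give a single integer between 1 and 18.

Answer: 4

Derivation:
z_0 = 0 + 0i, c = -0.5700 + 0.9000i
Iter 1: z = -0.5700 + 0.9000i, |z|^2 = 1.1349
Iter 2: z = -1.0551 + -0.1260i, |z|^2 = 1.1291
Iter 3: z = 0.5274 + 1.1659i, |z|^2 = 1.6374
Iter 4: z = -1.6512 + 2.1297i, |z|^2 = 7.2619
Escaped at iteration 4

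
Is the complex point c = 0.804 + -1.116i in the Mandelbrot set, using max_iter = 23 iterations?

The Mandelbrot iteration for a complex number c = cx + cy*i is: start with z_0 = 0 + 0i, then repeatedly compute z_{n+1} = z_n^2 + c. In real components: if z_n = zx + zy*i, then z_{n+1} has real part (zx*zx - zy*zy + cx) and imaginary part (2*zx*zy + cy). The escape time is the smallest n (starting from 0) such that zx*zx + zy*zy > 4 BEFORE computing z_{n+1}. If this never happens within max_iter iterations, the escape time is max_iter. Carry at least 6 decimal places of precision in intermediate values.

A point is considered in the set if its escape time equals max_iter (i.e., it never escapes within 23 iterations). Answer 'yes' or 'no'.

Answer: no

Derivation:
z_0 = 0 + 0i, c = 0.8040 + -1.1160i
Iter 1: z = 0.8040 + -1.1160i, |z|^2 = 1.8919
Iter 2: z = 0.2050 + -2.9105i, |z|^2 = 8.5132
Escaped at iteration 2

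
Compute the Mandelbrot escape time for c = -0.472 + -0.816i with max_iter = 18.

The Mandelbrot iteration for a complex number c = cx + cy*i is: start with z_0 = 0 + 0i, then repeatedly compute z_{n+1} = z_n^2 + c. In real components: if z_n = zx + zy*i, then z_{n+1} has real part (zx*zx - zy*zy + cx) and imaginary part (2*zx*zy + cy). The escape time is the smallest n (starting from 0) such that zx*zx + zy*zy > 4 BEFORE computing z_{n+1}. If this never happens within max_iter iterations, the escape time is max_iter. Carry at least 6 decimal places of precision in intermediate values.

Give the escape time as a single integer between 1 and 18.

z_0 = 0 + 0i, c = -0.4720 + -0.8160i
Iter 1: z = -0.4720 + -0.8160i, |z|^2 = 0.8886
Iter 2: z = -0.9151 + -0.0457i, |z|^2 = 0.8394
Iter 3: z = 0.3633 + -0.7324i, |z|^2 = 0.6683
Iter 4: z = -0.8764 + -1.3481i, |z|^2 = 2.5854
Iter 5: z = -1.5213 + 1.5469i, |z|^2 = 4.7073
Escaped at iteration 5

Answer: 5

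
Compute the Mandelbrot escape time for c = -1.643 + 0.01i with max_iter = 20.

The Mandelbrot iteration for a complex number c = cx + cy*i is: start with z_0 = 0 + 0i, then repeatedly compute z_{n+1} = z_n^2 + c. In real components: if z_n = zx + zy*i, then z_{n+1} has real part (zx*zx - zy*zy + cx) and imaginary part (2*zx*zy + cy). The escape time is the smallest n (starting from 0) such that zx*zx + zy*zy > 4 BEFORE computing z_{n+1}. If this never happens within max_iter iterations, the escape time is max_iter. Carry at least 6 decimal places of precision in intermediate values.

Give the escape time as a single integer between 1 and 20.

Answer: 11

Derivation:
z_0 = 0 + 0i, c = -1.6430 + 0.0100i
Iter 1: z = -1.6430 + 0.0100i, |z|^2 = 2.6995
Iter 2: z = 1.0563 + -0.0229i, |z|^2 = 1.1164
Iter 3: z = -0.5276 + -0.0383i, |z|^2 = 0.2799
Iter 4: z = -1.3661 + 0.0504i, |z|^2 = 1.8686
Iter 5: z = 0.2206 + -0.1277i, |z|^2 = 0.0650
Iter 6: z = -1.6107 + -0.0463i, |z|^2 = 2.5964
Iter 7: z = 0.9491 + 0.1593i, |z|^2 = 0.9262
Iter 8: z = -0.7676 + 0.3124i, |z|^2 = 0.6867
Iter 9: z = -1.1514 + -0.4695i, |z|^2 = 1.5463
Iter 10: z = -0.5377 + 1.0913i, |z|^2 = 1.4801
Iter 11: z = -2.5448 + -1.1636i, |z|^2 = 7.8301
Escaped at iteration 11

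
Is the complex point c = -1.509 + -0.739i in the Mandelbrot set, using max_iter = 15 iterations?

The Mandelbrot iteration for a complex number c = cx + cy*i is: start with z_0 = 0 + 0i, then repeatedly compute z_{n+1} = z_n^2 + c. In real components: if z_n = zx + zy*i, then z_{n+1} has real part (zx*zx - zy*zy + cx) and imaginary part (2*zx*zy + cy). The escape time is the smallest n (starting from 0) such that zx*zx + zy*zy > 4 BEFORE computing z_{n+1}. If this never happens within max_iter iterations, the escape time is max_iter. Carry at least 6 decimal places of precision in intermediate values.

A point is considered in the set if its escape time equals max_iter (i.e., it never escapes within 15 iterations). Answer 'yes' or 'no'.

Answer: no

Derivation:
z_0 = 0 + 0i, c = -1.5090 + -0.7390i
Iter 1: z = -1.5090 + -0.7390i, |z|^2 = 2.8232
Iter 2: z = 0.2220 + 1.4913i, |z|^2 = 2.2732
Iter 3: z = -3.6837 + -0.0770i, |z|^2 = 13.5757
Escaped at iteration 3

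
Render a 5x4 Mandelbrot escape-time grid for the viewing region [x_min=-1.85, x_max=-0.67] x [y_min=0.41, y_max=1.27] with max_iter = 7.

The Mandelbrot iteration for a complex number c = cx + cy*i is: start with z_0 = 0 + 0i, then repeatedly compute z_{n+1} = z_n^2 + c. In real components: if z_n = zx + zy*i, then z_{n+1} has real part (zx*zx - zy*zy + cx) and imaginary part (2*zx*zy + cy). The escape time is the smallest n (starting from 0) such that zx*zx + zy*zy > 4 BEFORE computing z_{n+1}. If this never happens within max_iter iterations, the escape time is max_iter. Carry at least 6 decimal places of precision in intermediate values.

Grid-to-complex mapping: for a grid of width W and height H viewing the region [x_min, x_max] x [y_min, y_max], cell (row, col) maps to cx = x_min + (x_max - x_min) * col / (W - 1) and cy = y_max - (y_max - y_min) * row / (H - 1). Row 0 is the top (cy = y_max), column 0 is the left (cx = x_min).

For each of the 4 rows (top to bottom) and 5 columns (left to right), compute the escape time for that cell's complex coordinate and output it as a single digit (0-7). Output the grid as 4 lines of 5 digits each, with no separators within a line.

Answer: 11223
12334
23345
34777

Derivation:
(row=0, col=0): c = -1.8500 + 1.2700i → escape time 1
(row=0, col=1): c = -1.5550 + 1.2700i → escape time 1
(row=0, col=2): c = -1.2600 + 1.2700i → escape time 2
(row=0, col=3): c = -0.9650 + 1.2700i → escape time 2
(row=0, col=4): c = -0.6700 + 1.2700i → escape time 3
(row=1, col=0): c = -1.8500 + 0.9833i → escape time 1
(row=1, col=1): c = -1.5550 + 0.9833i → escape time 2
(row=1, col=2): c = -1.2600 + 0.9833i → escape time 3
(row=1, col=3): c = -0.9650 + 0.9833i → escape time 3
(row=1, col=4): c = -0.6700 + 0.9833i → escape time 4
(row=2, col=0): c = -1.8500 + 0.6967i → escape time 2
(row=2, col=1): c = -1.5550 + 0.6967i → escape time 3
(row=2, col=2): c = -1.2600 + 0.6967i → escape time 3
(row=2, col=3): c = -0.9650 + 0.6967i → escape time 4
(row=2, col=4): c = -0.6700 + 0.6967i → escape time 5
(row=3, col=0): c = -1.8500 + 0.4100i → escape time 3
(row=3, col=1): c = -1.5550 + 0.4100i → escape time 4
(row=3, col=2): c = -1.2600 + 0.4100i → escape time 7
(row=3, col=3): c = -0.9650 + 0.4100i → escape time 7
(row=3, col=4): c = -0.6700 + 0.4100i → escape time 7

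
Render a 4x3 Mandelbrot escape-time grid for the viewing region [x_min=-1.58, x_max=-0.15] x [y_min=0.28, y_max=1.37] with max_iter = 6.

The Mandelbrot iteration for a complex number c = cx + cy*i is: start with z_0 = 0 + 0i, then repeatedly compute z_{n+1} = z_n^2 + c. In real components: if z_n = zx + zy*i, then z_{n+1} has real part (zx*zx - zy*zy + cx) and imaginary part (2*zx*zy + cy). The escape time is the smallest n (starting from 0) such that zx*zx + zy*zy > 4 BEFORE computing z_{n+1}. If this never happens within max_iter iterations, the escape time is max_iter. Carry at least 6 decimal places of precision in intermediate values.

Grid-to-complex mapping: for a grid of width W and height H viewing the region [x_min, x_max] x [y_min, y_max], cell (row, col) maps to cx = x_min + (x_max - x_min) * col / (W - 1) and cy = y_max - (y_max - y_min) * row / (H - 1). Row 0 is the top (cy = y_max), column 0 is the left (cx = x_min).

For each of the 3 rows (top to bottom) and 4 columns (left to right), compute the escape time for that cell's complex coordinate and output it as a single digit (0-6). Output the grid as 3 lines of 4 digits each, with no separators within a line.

(row=0, col=0): c = -1.5800 + 1.3700i → escape time 1
(row=0, col=1): c = -1.1033 + 1.3700i → escape time 2
(row=0, col=2): c = -0.6267 + 1.3700i → escape time 2
(row=0, col=3): c = -0.1500 + 1.3700i → escape time 2
(row=1, col=0): c = -1.5800 + 0.8250i → escape time 3
(row=1, col=1): c = -1.1033 + 0.8250i → escape time 3
(row=1, col=2): c = -0.6267 + 0.8250i → escape time 4
(row=1, col=3): c = -0.1500 + 0.8250i → escape time 6
(row=2, col=0): c = -1.5800 + 0.2800i → escape time 4
(row=2, col=1): c = -1.1033 + 0.2800i → escape time 6
(row=2, col=2): c = -0.6267 + 0.2800i → escape time 6
(row=2, col=3): c = -0.1500 + 0.2800i → escape time 6

Answer: 1222
3346
4666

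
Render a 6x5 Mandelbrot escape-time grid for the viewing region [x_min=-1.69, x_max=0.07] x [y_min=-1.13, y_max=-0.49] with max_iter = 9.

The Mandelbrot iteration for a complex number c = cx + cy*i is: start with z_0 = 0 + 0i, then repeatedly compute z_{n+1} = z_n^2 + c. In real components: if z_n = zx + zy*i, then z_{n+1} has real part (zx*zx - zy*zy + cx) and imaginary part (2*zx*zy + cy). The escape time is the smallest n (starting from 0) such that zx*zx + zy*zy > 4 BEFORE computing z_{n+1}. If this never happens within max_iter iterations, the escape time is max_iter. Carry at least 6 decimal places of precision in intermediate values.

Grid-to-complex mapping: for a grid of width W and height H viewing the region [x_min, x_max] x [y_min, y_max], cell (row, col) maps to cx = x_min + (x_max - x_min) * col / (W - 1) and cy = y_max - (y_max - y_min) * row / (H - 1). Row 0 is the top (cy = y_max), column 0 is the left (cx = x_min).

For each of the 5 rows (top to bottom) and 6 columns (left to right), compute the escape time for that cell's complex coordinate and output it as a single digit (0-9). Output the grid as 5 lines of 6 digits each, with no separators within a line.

(row=0, col=0): c = -1.6900 + -0.4900i → escape time 3
(row=0, col=1): c = -1.3380 + -0.4900i → escape time 4
(row=0, col=2): c = -0.9860 + -0.4900i → escape time 5
(row=0, col=3): c = -0.6340 + -0.4900i → escape time 9
(row=0, col=4): c = -0.2820 + -0.4900i → escape time 9
(row=0, col=5): c = 0.0700 + -0.4900i → escape time 9
(row=1, col=0): c = -1.6900 + -0.6500i → escape time 3
(row=1, col=1): c = -1.3380 + -0.6500i → escape time 3
(row=1, col=2): c = -0.9860 + -0.6500i → escape time 4
(row=1, col=3): c = -0.6340 + -0.6500i → escape time 8
(row=1, col=4): c = -0.2820 + -0.6500i → escape time 9
(row=1, col=5): c = 0.0700 + -0.6500i → escape time 9
(row=2, col=0): c = -1.6900 + -0.8100i → escape time 3
(row=2, col=1): c = -1.3380 + -0.8100i → escape time 3
(row=2, col=2): c = -0.9860 + -0.8100i → escape time 3
(row=2, col=3): c = -0.6340 + -0.8100i → escape time 4
(row=2, col=4): c = -0.2820 + -0.8100i → escape time 9
(row=2, col=5): c = 0.0700 + -0.8100i → escape time 7
(row=3, col=0): c = -1.6900 + -0.9700i → escape time 2
(row=3, col=1): c = -1.3380 + -0.9700i → escape time 3
(row=3, col=2): c = -0.9860 + -0.9700i → escape time 3
(row=3, col=3): c = -0.6340 + -0.9700i → escape time 4
(row=3, col=4): c = -0.2820 + -0.9700i → escape time 5
(row=3, col=5): c = 0.0700 + -0.9700i → escape time 5
(row=4, col=0): c = -1.6900 + -1.1300i → escape time 1
(row=4, col=1): c = -1.3380 + -1.1300i → escape time 2
(row=4, col=2): c = -0.9860 + -1.1300i → escape time 3
(row=4, col=3): c = -0.6340 + -1.1300i → escape time 3
(row=4, col=4): c = -0.2820 + -1.1300i → escape time 4
(row=4, col=5): c = 0.0700 + -1.1300i → escape time 4

Answer: 345999
334899
333497
233455
123344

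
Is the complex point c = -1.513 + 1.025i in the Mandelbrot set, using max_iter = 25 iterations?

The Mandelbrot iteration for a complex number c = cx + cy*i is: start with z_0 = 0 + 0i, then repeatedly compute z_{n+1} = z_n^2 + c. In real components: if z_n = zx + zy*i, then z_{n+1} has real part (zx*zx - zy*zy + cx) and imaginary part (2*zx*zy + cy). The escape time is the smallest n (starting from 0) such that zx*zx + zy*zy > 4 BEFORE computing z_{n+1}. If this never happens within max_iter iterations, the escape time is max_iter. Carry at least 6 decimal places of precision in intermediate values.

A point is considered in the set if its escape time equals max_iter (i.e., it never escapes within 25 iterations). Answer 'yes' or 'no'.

Answer: no

Derivation:
z_0 = 0 + 0i, c = -1.5130 + 1.0250i
Iter 1: z = -1.5130 + 1.0250i, |z|^2 = 3.3398
Iter 2: z = -0.2745 + -2.0766i, |z|^2 = 4.3878
Escaped at iteration 2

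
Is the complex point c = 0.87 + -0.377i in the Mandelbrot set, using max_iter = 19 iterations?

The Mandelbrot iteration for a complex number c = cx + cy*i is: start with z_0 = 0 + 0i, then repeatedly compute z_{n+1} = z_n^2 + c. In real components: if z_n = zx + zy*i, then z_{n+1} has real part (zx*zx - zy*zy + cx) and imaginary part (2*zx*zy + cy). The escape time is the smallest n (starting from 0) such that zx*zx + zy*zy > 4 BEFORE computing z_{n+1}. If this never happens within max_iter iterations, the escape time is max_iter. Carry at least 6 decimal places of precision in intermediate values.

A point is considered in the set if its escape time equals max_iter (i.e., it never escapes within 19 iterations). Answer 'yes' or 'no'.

z_0 = 0 + 0i, c = 0.8700 + -0.3770i
Iter 1: z = 0.8700 + -0.3770i, |z|^2 = 0.8990
Iter 2: z = 1.4848 + -1.0330i, |z|^2 = 3.2716
Iter 3: z = 2.0075 + -3.4445i, |z|^2 = 15.8945
Escaped at iteration 3

Answer: no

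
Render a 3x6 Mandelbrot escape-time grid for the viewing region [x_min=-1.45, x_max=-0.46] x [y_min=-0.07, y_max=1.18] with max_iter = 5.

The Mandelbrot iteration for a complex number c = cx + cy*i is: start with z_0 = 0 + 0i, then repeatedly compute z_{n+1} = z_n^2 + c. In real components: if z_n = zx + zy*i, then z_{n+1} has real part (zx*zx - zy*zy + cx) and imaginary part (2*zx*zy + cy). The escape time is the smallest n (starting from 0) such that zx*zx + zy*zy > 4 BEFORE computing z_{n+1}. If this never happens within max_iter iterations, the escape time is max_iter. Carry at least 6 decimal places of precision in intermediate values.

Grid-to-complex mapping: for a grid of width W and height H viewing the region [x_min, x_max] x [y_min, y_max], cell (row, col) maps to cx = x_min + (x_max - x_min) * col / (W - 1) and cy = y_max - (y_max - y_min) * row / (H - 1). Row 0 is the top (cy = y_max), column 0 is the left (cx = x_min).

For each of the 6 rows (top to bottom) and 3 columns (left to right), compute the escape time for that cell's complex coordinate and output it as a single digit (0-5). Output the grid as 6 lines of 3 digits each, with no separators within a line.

Answer: 233
334
345
455
555
555

Derivation:
(row=0, col=0): c = -1.4500 + 1.1800i → escape time 2
(row=0, col=1): c = -0.9550 + 1.1800i → escape time 3
(row=0, col=2): c = -0.4600 + 1.1800i → escape time 3
(row=1, col=0): c = -1.4500 + 0.9300i → escape time 3
(row=1, col=1): c = -0.9550 + 0.9300i → escape time 3
(row=1, col=2): c = -0.4600 + 0.9300i → escape time 4
(row=2, col=0): c = -1.4500 + 0.6800i → escape time 3
(row=2, col=1): c = -0.9550 + 0.6800i → escape time 4
(row=2, col=2): c = -0.4600 + 0.6800i → escape time 5
(row=3, col=0): c = -1.4500 + 0.4300i → escape time 4
(row=3, col=1): c = -0.9550 + 0.4300i → escape time 5
(row=3, col=2): c = -0.4600 + 0.4300i → escape time 5
(row=4, col=0): c = -1.4500 + 0.1800i → escape time 5
(row=4, col=1): c = -0.9550 + 0.1800i → escape time 5
(row=4, col=2): c = -0.4600 + 0.1800i → escape time 5
(row=5, col=0): c = -1.4500 + -0.0700i → escape time 5
(row=5, col=1): c = -0.9550 + -0.0700i → escape time 5
(row=5, col=2): c = -0.4600 + -0.0700i → escape time 5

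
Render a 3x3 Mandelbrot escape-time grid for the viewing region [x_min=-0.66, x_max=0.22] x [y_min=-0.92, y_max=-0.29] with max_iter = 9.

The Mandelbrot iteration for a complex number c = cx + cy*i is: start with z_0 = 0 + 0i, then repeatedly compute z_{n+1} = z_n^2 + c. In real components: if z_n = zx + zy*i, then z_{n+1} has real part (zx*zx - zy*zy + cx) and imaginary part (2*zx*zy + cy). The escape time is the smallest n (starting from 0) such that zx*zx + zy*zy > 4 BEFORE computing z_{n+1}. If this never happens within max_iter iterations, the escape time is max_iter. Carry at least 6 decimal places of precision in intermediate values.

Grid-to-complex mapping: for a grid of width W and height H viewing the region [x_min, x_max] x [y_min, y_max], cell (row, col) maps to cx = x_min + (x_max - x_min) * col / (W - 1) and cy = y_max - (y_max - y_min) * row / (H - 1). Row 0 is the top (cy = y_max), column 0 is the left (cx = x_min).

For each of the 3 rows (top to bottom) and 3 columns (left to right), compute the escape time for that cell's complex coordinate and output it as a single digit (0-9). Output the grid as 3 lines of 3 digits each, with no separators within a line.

Answer: 999
799
484

Derivation:
(row=0, col=0): c = -0.6600 + -0.2900i → escape time 9
(row=0, col=1): c = -0.2200 + -0.2900i → escape time 9
(row=0, col=2): c = 0.2200 + -0.2900i → escape time 9
(row=1, col=0): c = -0.6600 + -0.6050i → escape time 7
(row=1, col=1): c = -0.2200 + -0.6050i → escape time 9
(row=1, col=2): c = 0.2200 + -0.6050i → escape time 9
(row=2, col=0): c = -0.6600 + -0.9200i → escape time 4
(row=2, col=1): c = -0.2200 + -0.9200i → escape time 8
(row=2, col=2): c = 0.2200 + -0.9200i → escape time 4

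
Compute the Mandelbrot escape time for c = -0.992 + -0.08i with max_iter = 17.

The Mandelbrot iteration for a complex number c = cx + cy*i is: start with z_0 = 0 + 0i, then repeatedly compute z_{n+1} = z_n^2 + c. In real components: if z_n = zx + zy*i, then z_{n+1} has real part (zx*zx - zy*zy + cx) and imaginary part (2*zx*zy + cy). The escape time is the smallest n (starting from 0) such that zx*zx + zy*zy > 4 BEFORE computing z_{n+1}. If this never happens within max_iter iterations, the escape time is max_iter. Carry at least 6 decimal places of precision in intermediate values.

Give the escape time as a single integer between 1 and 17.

z_0 = 0 + 0i, c = -0.9920 + -0.0800i
Iter 1: z = -0.9920 + -0.0800i, |z|^2 = 0.9905
Iter 2: z = -0.0143 + 0.0787i, |z|^2 = 0.0064
Iter 3: z = -0.9980 + -0.0823i, |z|^2 = 1.0028
Iter 4: z = -0.0028 + 0.0842i, |z|^2 = 0.0071
Iter 5: z = -0.9991 + -0.0805i, |z|^2 = 1.0046
Iter 6: z = -0.0003 + 0.0808i, |z|^2 = 0.0065
Iter 7: z = -0.9985 + -0.0801i, |z|^2 = 1.0035
Iter 8: z = -0.0014 + 0.0799i, |z|^2 = 0.0064
Iter 9: z = -0.9984 + -0.0802i, |z|^2 = 1.0032
Iter 10: z = -0.0017 + 0.0802i, |z|^2 = 0.0064
Iter 11: z = -0.9984 + -0.0803i, |z|^2 = 1.0033
Iter 12: z = -0.0016 + 0.0803i, |z|^2 = 0.0064
Iter 13: z = -0.9984 + -0.0803i, |z|^2 = 1.0033
Iter 14: z = -0.0016 + 0.0803i, |z|^2 = 0.0064
Iter 15: z = -0.9984 + -0.0802i, |z|^2 = 1.0033
Iter 16: z = -0.0016 + 0.0802i, |z|^2 = 0.0064

Answer: 17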